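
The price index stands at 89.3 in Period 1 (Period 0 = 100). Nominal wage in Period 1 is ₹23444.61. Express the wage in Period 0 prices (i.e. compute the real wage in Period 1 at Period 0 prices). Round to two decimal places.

Real = Nominal ÷ (Index/100) = 23444.61 ÷ (89.3/100)
     = 23444.61 ÷ 0.893 = 26253.7626

26253.76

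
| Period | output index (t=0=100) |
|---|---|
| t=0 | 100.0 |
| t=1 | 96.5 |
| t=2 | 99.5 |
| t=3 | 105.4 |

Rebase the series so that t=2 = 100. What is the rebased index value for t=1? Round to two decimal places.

Rebased(t=1) = 96.5 / 99.5 × 100 = 96.9849

96.98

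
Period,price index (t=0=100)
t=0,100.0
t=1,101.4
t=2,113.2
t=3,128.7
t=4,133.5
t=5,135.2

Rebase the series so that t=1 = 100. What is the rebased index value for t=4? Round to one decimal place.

Rebased(t=4) = 133.5 / 101.4 × 100 = 131.6568

131.7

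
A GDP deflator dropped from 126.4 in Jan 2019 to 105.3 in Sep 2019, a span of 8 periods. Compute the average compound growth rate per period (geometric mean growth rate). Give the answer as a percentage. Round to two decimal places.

-2.26%

Growth factor = (105.3/126.4)^(1/8) = (0.833070)^(1/8) = 0.977429
Growth rate = 0.977429 − 1 = -0.022571 = -2.2571%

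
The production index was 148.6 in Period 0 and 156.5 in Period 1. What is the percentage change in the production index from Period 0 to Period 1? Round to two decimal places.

5.32%

Change = (156.5 − 148.6) / 148.6 × 100
       = 7.9 / 148.6 × 100 = 5.3163%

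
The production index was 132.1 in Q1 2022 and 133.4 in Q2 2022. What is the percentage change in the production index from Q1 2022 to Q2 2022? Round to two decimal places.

0.98%

Change = (133.4 − 132.1) / 132.1 × 100
       = 1.3 / 132.1 × 100 = 0.9841%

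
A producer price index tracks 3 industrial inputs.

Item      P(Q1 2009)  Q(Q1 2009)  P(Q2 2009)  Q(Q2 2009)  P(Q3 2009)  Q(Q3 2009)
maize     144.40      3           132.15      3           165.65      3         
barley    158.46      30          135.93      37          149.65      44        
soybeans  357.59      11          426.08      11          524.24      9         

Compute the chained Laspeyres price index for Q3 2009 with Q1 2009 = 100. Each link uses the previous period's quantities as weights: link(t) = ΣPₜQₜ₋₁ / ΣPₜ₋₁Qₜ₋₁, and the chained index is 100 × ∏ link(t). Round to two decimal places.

117.21

Link Q1 2009→Q2 2009:
ΣP(Q2 2009)Q(Q1 2009) = 132.15×3 + 135.93×30 + 426.08×11 = 396.45 + 4077.9 + 4686.88 = 9161.23
ΣP(Q1 2009)Q(Q1 2009) = 144.40×3 + 158.46×30 + 357.59×11 = 433.2 + 4753.8 + 3933.49 = 9120.49
link = 9161.23/9120.49 = 1.004467
Link Q2 2009→Q3 2009:
ΣP(Q3 2009)Q(Q2 2009) = 165.65×3 + 149.65×37 + 524.24×11 = 496.95 + 5537.05 + 5766.64 = 11800.64
ΣP(Q2 2009)Q(Q2 2009) = 132.15×3 + 135.93×37 + 426.08×11 = 396.45 + 5029.41 + 4686.88 = 10112.74
link = 11800.64/10112.74 = 1.166908
Chained index = 100 × 1.004467 × 1.166908 = 117.2121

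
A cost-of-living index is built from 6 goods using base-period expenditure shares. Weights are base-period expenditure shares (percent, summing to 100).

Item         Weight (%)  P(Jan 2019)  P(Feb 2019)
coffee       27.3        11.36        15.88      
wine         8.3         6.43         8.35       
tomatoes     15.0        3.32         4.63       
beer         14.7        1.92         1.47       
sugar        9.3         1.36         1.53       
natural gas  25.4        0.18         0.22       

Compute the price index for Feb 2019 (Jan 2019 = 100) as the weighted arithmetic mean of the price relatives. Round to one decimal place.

122.6

coffee: 27.3 × (15.88/11.36) = 27.3 × 1.397887 = 38.1623
wine: 8.3 × (8.35/6.43) = 8.3 × 1.298600 = 10.7784
tomatoes: 15.0 × (4.63/3.32) = 15.0 × 1.394578 = 20.9187
beer: 14.7 × (1.47/1.92) = 14.7 × 0.765625 = 11.2547
sugar: 9.3 × (1.53/1.36) = 9.3 × 1.125000 = 10.4625
natural gas: 25.4 × (0.22/0.18) = 25.4 × 1.222222 = 31.0444
Index = Σ wᵢ·(p₁ᵢ/p₀ᵢ) = 38.1623 + 10.7784 + 20.9187 + 11.2547 + 10.4625 + 31.0444 = 122.6210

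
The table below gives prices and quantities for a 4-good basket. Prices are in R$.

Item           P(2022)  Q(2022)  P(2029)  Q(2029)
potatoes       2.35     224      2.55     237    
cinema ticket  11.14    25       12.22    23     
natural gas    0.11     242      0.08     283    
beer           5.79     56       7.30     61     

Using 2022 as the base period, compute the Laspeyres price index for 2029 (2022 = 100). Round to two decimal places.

112.90

Laspeyres price index uses base-period quantities as weights.
ΣP(2029)·Q(2022) = 2.55×224 + 12.22×25 + 0.08×242 + 7.30×56 = 571.2 + 305.5 + 19.36 + 408.8 = 1304.86
ΣP(2022)·Q(2022) = 2.35×224 + 11.14×25 + 0.11×242 + 5.79×56 = 526.4 + 278.5 + 26.62 + 324.24 = 1155.76
Index = 1304.86 / 1155.76 × 100 = 112.9006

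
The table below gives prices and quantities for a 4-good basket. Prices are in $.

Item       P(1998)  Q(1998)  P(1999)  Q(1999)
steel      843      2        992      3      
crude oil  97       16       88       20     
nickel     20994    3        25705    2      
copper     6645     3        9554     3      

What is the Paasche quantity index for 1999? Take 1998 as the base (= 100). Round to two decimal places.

Paasche quantity index uses current-period prices as weights.
ΣP(1999)·Q(1999) = 992×3 + 88×20 + 25705×2 + 9554×3 = 2976 + 1760 + 51410 + 28662 = 84808
ΣP(1999)·Q(1998) = 992×2 + 88×16 + 25705×3 + 9554×3 = 1984 + 1408 + 77115 + 28662 = 109169
Index = 84808 / 109169 × 100 = 77.6851

77.69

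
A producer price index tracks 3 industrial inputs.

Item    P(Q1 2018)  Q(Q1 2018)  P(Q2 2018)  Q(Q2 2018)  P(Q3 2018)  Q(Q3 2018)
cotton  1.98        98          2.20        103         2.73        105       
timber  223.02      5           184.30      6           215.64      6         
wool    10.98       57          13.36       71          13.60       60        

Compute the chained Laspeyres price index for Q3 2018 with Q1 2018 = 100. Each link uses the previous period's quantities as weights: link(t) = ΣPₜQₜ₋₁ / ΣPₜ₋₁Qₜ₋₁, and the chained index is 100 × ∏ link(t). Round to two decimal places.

109.29

Link Q1 2018→Q2 2018:
ΣP(Q2 2018)Q(Q1 2018) = 2.20×98 + 184.30×5 + 13.36×57 = 215.6 + 921.5 + 761.52 = 1898.62
ΣP(Q1 2018)Q(Q1 2018) = 1.98×98 + 223.02×5 + 10.98×57 = 194.04 + 1115.1 + 625.86 = 1935
link = 1898.62/1935 = 0.981199
Link Q2 2018→Q3 2018:
ΣP(Q3 2018)Q(Q2 2018) = 2.73×103 + 215.64×6 + 13.60×71 = 281.19 + 1293.84 + 965.6 = 2540.63
ΣP(Q2 2018)Q(Q2 2018) = 2.20×103 + 184.30×6 + 13.36×71 = 226.6 + 1105.8 + 948.56 = 2280.96
link = 2540.63/2280.96 = 1.113842
Chained index = 100 × 0.981199 × 1.113842 = 109.2901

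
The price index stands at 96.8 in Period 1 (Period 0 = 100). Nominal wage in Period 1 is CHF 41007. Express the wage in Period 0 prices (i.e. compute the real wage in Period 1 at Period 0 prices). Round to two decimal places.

Real = Nominal ÷ (Index/100) = 41007 ÷ (96.8/100)
     = 41007 ÷ 0.968 = 42362.6033

42362.60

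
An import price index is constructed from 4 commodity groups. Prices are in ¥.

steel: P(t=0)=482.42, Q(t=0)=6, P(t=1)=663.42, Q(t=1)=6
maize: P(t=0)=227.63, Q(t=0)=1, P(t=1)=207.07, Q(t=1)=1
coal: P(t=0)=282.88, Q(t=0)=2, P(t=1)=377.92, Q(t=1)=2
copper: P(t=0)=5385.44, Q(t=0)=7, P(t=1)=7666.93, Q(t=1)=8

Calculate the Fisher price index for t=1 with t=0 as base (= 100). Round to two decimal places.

Laspeyres component (base-period weights):
ΣP(t=1)Q(t=0) = 663.42×6 + 207.07×1 + 377.92×2 + 7666.93×7 = 3980.52 + 207.07 + 755.84 + 53668.51 = 58611.94
ΣP(t=0)Q(t=0) = 482.42×6 + 227.63×1 + 282.88×2 + 5385.44×7 = 2894.52 + 227.63 + 565.76 + 37698.08 = 41385.99
L = 58611.94 / 41385.99 × 100 = 141.6227
Paasche component (current-period weights):
ΣP(t=1)Q(t=1) = 663.42×6 + 207.07×1 + 377.92×2 + 7666.93×8 = 3980.52 + 207.07 + 755.84 + 61335.44 = 66278.87
ΣP(t=0)Q(t=1) = 482.42×6 + 227.63×1 + 282.88×2 + 5385.44×8 = 2894.52 + 227.63 + 565.76 + 43083.52 = 46771.43
P = 66278.87 / 46771.43 × 100 = 141.7080
Fisher = √(L × P) = √(141.6227 × 141.7080) = 141.6653

141.67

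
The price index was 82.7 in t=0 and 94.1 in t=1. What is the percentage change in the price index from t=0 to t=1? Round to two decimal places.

Change = (94.1 − 82.7) / 82.7 × 100
       = 11.4 / 82.7 × 100 = 13.7848%

13.78%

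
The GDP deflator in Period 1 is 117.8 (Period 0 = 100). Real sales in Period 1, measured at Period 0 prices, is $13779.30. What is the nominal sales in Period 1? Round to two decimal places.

Nominal = Real × (Index/100) = 13779.30 × (117.8/100)
        = 13779.30 × 1.178 = 16232.0154

16232.02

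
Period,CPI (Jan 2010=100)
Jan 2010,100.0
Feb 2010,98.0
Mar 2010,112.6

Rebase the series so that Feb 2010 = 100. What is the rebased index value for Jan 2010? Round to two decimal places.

Rebased(Jan 2010) = 100.0 / 98.0 × 100 = 102.0408

102.04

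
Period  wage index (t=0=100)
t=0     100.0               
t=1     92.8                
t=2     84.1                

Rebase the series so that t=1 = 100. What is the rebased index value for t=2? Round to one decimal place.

Rebased(t=2) = 84.1 / 92.8 × 100 = 90.6250

90.6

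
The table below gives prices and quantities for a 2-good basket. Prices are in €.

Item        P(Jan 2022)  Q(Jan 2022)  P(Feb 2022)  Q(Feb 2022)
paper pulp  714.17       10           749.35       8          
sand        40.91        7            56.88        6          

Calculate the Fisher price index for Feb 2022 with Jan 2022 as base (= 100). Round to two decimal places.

106.29

Laspeyres component (base-period weights):
ΣP(Feb 2022)Q(Jan 2022) = 749.35×10 + 56.88×7 = 7493.5 + 398.16 = 7891.66
ΣP(Jan 2022)Q(Jan 2022) = 714.17×10 + 40.91×7 = 7141.7 + 286.37 = 7428.07
L = 7891.66 / 7428.07 × 100 = 106.2411
Paasche component (current-period weights):
ΣP(Feb 2022)Q(Feb 2022) = 749.35×8 + 56.88×6 = 5994.8 + 341.28 = 6336.08
ΣP(Jan 2022)Q(Feb 2022) = 714.17×8 + 40.91×6 = 5713.36 + 245.46 = 5958.82
P = 6336.08 / 5958.82 × 100 = 106.3311
Fisher = √(L × P) = √(106.2411 × 106.3311) = 106.2861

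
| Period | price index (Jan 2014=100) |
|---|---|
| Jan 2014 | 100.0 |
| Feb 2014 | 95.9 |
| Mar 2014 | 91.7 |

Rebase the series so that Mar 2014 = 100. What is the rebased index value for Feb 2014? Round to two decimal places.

Rebased(Feb 2014) = 95.9 / 91.7 × 100 = 104.5802

104.58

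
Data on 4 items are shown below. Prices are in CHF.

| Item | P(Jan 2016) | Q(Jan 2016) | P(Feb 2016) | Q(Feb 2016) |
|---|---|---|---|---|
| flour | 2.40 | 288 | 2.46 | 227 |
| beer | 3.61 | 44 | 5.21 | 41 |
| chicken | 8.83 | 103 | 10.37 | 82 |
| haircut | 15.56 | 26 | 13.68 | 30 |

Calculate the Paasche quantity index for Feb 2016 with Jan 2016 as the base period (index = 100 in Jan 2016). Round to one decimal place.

Paasche quantity index uses current-period prices as weights.
ΣP(Feb 2016)·Q(Feb 2016) = 2.46×227 + 5.21×41 + 10.37×82 + 13.68×30 = 558.42 + 213.61 + 850.34 + 410.4 = 2032.77
ΣP(Feb 2016)·Q(Jan 2016) = 2.46×288 + 5.21×44 + 10.37×103 + 13.68×26 = 708.48 + 229.24 + 1068.11 + 355.68 = 2361.51
Index = 2032.77 / 2361.51 × 100 = 86.0792

86.1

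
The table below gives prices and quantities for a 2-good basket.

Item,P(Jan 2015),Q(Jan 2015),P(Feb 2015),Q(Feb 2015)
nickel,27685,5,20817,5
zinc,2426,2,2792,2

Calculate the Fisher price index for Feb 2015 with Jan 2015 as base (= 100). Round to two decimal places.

76.54

Laspeyres component (base-period weights):
ΣP(Feb 2015)Q(Jan 2015) = 20817×5 + 2792×2 = 104085 + 5584 = 109669
ΣP(Jan 2015)Q(Jan 2015) = 27685×5 + 2426×2 = 138425 + 4852 = 143277
L = 109669 / 143277 × 100 = 76.5433
Paasche component (current-period weights):
ΣP(Feb 2015)Q(Feb 2015) = 20817×5 + 2792×2 = 104085 + 5584 = 109669
ΣP(Jan 2015)Q(Feb 2015) = 27685×5 + 2426×2 = 138425 + 4852 = 143277
P = 109669 / 143277 × 100 = 76.5433
Fisher = √(L × P) = √(76.5433 × 76.5433) = 76.5433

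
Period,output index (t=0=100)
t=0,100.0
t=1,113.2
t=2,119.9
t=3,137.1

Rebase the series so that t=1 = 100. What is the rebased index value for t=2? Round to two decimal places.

105.92

Rebased(t=2) = 119.9 / 113.2 × 100 = 105.9187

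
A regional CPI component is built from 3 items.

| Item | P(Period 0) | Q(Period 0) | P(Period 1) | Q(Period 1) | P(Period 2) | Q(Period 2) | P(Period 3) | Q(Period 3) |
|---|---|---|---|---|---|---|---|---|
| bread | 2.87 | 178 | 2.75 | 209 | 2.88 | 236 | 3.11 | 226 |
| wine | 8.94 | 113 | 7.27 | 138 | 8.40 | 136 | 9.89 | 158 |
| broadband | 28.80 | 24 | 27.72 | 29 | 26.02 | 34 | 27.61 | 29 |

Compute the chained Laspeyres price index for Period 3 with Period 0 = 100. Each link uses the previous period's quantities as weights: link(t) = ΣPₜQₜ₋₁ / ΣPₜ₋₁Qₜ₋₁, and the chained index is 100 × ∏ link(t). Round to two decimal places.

Link Period 0→Period 1:
ΣP(Period 1)Q(Period 0) = 2.75×178 + 7.27×113 + 27.72×24 = 489.5 + 821.51 + 665.28 = 1976.29
ΣP(Period 0)Q(Period 0) = 2.87×178 + 8.94×113 + 28.80×24 = 510.86 + 1010.22 + 691.2 = 2212.28
link = 1976.29/2212.28 = 0.893327
Link Period 1→Period 2:
ΣP(Period 2)Q(Period 1) = 2.88×209 + 8.40×138 + 26.02×29 = 601.92 + 1159.2 + 754.58 = 2515.7
ΣP(Period 1)Q(Period 1) = 2.75×209 + 7.27×138 + 27.72×29 = 574.75 + 1003.26 + 803.88 = 2381.89
link = 2515.7/2381.89 = 1.056178
Link Period 2→Period 3:
ΣP(Period 3)Q(Period 2) = 3.11×236 + 9.89×136 + 27.61×34 = 733.96 + 1345.04 + 938.74 = 3017.74
ΣP(Period 2)Q(Period 2) = 2.88×236 + 8.40×136 + 26.02×34 = 679.68 + 1142.4 + 884.68 = 2706.76
link = 3017.74/2706.76 = 1.114890
Chained index = 100 × 0.893327 × 1.056178 × 1.114890 = 105.1913

105.19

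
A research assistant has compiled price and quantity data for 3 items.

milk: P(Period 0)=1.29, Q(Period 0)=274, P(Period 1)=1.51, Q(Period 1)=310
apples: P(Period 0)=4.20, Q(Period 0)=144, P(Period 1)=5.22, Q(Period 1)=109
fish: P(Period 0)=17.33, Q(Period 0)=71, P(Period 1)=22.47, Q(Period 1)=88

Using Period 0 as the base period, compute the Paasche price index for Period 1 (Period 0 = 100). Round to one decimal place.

Paasche price index uses current-period quantities as weights.
ΣP(Period 1)·Q(Period 1) = 1.51×310 + 5.22×109 + 22.47×88 = 468.1 + 568.98 + 1977.36 = 3014.44
ΣP(Period 0)·Q(Period 1) = 1.29×310 + 4.20×109 + 17.33×88 = 399.9 + 457.8 + 1525.04 = 2382.74
Index = 3014.44 / 2382.74 × 100 = 126.5115

126.5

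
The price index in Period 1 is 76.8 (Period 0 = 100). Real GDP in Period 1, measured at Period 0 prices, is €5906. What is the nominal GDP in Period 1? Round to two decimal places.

Nominal = Real × (Index/100) = 5906 × (76.8/100)
        = 5906 × 0.768 = 4535.8080

4535.81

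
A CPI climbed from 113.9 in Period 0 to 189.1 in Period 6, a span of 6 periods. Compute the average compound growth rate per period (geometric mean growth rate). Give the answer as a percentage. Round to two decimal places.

8.82%

Growth factor = (189.1/113.9)^(1/6) = (1.660228)^(1/6) = 1.088165
Growth rate = 1.088165 − 1 = 0.088165 = 8.8165%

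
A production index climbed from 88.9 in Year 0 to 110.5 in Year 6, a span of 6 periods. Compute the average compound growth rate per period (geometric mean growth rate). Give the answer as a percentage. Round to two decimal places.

3.69%

Growth factor = (110.5/88.9)^(1/6) = (1.242970)^(1/6) = 1.036916
Growth rate = 1.036916 − 1 = 0.036916 = 3.6916%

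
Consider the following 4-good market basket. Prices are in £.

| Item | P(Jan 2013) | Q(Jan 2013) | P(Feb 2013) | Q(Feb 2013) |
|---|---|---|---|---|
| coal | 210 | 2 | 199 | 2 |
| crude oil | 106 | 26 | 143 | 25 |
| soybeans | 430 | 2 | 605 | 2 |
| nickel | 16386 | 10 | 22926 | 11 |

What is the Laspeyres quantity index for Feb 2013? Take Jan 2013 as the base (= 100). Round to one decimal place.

109.7

Laspeyres quantity index uses base-period prices as weights.
ΣP(Jan 2013)·Q(Feb 2013) = 210×2 + 106×25 + 430×2 + 16386×11 = 420 + 2650 + 860 + 180246 = 184176
ΣP(Jan 2013)·Q(Jan 2013) = 210×2 + 106×26 + 430×2 + 16386×10 = 420 + 2756 + 860 + 163860 = 167896
Index = 184176 / 167896 × 100 = 109.6965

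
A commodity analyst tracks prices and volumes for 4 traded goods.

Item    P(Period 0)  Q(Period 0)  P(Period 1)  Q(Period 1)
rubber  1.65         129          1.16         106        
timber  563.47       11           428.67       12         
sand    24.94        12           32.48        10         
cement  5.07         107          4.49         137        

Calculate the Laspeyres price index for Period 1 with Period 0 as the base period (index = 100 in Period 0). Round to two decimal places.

79.08

Laspeyres price index uses base-period quantities as weights.
ΣP(Period 1)·Q(Period 0) = 1.16×129 + 428.67×11 + 32.48×12 + 4.49×107 = 149.64 + 4715.37 + 389.76 + 480.43 = 5735.2
ΣP(Period 0)·Q(Period 0) = 1.65×129 + 563.47×11 + 24.94×12 + 5.07×107 = 212.85 + 6198.17 + 299.28 + 542.49 = 7252.79
Index = 5735.2 / 7252.79 × 100 = 79.0758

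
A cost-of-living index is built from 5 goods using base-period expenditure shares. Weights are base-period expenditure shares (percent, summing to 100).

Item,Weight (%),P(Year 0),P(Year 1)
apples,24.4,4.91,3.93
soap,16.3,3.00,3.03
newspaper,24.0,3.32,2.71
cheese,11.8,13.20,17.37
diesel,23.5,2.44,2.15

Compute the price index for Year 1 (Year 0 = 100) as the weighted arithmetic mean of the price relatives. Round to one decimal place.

apples: 24.4 × (3.93/4.91) = 24.4 × 0.800407 = 19.5299
soap: 16.3 × (3.03/3.00) = 16.3 × 1.010000 = 16.4630
newspaper: 24.0 × (2.71/3.32) = 24.0 × 0.816265 = 19.5904
cheese: 11.8 × (17.37/13.20) = 11.8 × 1.315909 = 15.5277
diesel: 23.5 × (2.15/2.44) = 23.5 × 0.881148 = 20.7070
Index = Σ wᵢ·(p₁ᵢ/p₀ᵢ) = 19.5299 + 16.4630 + 19.5904 + 15.5277 + 20.7070 = 91.8180

91.8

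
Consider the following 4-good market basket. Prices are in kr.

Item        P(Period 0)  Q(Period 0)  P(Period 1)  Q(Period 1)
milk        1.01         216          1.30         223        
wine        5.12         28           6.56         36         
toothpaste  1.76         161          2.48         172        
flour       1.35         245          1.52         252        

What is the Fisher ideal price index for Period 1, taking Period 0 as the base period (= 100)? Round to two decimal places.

Laspeyres component (base-period weights):
ΣP(Period 1)Q(Period 0) = 1.30×216 + 6.56×28 + 2.48×161 + 1.52×245 = 280.8 + 183.68 + 399.28 + 372.4 = 1236.16
ΣP(Period 0)Q(Period 0) = 1.01×216 + 5.12×28 + 1.76×161 + 1.35×245 = 218.16 + 143.36 + 283.36 + 330.75 = 975.63
L = 1236.16 / 975.63 × 100 = 126.7038
Paasche component (current-period weights):
ΣP(Period 1)Q(Period 1) = 1.30×223 + 6.56×36 + 2.48×172 + 1.52×252 = 289.9 + 236.16 + 426.56 + 383.04 = 1335.66
ΣP(Period 0)Q(Period 1) = 1.01×223 + 5.12×36 + 1.76×172 + 1.35×252 = 225.23 + 184.32 + 302.72 + 340.2 = 1052.47
P = 1335.66 / 1052.47 × 100 = 126.9072
Fisher = √(L × P) = √(126.7038 × 126.9072) = 126.8054

126.81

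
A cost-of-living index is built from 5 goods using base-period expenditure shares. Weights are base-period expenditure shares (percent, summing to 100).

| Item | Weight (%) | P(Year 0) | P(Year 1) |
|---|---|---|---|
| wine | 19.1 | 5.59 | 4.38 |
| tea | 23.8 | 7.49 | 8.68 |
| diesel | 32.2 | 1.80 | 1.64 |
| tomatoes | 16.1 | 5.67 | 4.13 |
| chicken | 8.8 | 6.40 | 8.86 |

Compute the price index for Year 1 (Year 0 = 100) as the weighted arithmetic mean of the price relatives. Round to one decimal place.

wine: 19.1 × (4.38/5.59) = 19.1 × 0.783542 = 14.9657
tea: 23.8 × (8.68/7.49) = 23.8 × 1.158879 = 27.5813
diesel: 32.2 × (1.64/1.80) = 32.2 × 0.911111 = 29.3378
tomatoes: 16.1 × (4.13/5.67) = 16.1 × 0.728395 = 11.7272
chicken: 8.8 × (8.86/6.40) = 8.8 × 1.384375 = 12.1825
Index = Σ wᵢ·(p₁ᵢ/p₀ᵢ) = 14.9657 + 27.5813 + 29.3378 + 11.7272 + 12.1825 = 95.7944

95.8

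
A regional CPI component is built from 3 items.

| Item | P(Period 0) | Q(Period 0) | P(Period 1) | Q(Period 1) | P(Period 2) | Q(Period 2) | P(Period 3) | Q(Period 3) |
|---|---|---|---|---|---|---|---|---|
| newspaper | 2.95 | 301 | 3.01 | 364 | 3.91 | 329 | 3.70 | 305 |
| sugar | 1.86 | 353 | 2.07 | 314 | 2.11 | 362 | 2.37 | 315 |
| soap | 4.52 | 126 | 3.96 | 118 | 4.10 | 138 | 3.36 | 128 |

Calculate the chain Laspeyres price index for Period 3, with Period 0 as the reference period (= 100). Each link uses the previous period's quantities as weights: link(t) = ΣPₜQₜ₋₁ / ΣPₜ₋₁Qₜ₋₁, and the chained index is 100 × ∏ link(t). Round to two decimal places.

Link Period 0→Period 1:
ΣP(Period 1)Q(Period 0) = 3.01×301 + 2.07×353 + 3.96×126 = 906.01 + 730.71 + 498.96 = 2135.68
ΣP(Period 0)Q(Period 0) = 2.95×301 + 1.86×353 + 4.52×126 = 887.95 + 656.58 + 569.52 = 2114.05
link = 2135.68/2114.05 = 1.010232
Link Period 1→Period 2:
ΣP(Period 2)Q(Period 1) = 3.91×364 + 2.11×314 + 4.10×118 = 1423.24 + 662.54 + 483.8 = 2569.58
ΣP(Period 1)Q(Period 1) = 3.01×364 + 2.07×314 + 3.96×118 = 1095.64 + 649.98 + 467.28 = 2212.9
link = 2569.58/2212.9 = 1.161182
Link Period 2→Period 3:
ΣP(Period 3)Q(Period 2) = 3.70×329 + 2.37×362 + 3.36×138 = 1217.3 + 857.94 + 463.68 = 2538.92
ΣP(Period 2)Q(Period 2) = 3.91×329 + 2.11×362 + 4.10×138 = 1286.39 + 763.82 + 565.8 = 2616.01
link = 2538.92/2616.01 = 0.970531
Chained index = 100 × 1.010232 × 1.161182 × 0.970531 = 113.8494

113.85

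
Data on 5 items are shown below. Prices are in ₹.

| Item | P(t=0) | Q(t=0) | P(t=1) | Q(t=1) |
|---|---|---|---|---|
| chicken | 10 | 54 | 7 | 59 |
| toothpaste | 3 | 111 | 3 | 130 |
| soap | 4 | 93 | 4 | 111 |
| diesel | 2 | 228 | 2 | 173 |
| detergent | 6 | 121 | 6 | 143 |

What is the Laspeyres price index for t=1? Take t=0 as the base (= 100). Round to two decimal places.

Laspeyres price index uses base-period quantities as weights.
ΣP(t=1)·Q(t=0) = 7×54 + 3×111 + 4×93 + 2×228 + 6×121 = 378 + 333 + 372 + 456 + 726 = 2265
ΣP(t=0)·Q(t=0) = 10×54 + 3×111 + 4×93 + 2×228 + 6×121 = 540 + 333 + 372 + 456 + 726 = 2427
Index = 2265 / 2427 × 100 = 93.3251

93.33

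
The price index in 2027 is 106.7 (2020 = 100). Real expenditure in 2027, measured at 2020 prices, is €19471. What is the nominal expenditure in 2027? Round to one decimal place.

Nominal = Real × (Index/100) = 19471 × (106.7/100)
        = 19471 × 1.067 = 20775.5570

20775.6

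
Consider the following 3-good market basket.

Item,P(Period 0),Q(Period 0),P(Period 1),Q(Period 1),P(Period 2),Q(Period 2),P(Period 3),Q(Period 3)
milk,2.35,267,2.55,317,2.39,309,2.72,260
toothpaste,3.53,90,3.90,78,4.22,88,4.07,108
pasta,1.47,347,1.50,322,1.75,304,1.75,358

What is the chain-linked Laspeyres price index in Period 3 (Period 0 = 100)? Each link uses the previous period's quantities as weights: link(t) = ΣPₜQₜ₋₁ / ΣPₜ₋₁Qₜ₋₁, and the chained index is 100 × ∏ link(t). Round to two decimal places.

116.30

Link Period 0→Period 1:
ΣP(Period 1)Q(Period 0) = 2.55×267 + 3.90×90 + 1.50×347 = 680.85 + 351 + 520.5 = 1552.35
ΣP(Period 0)Q(Period 0) = 2.35×267 + 3.53×90 + 1.47×347 = 627.45 + 317.7 + 510.09 = 1455.24
link = 1552.35/1455.24 = 1.066731
Link Period 1→Period 2:
ΣP(Period 2)Q(Period 1) = 2.39×317 + 4.22×78 + 1.75×322 = 757.63 + 329.16 + 563.5 = 1650.29
ΣP(Period 1)Q(Period 1) = 2.55×317 + 3.90×78 + 1.50×322 = 808.35 + 304.2 + 483 = 1595.55
link = 1650.29/1595.55 = 1.034308
Link Period 2→Period 3:
ΣP(Period 3)Q(Period 2) = 2.72×309 + 4.07×88 + 1.75×304 = 840.48 + 358.16 + 532 = 1730.64
ΣP(Period 2)Q(Period 2) = 2.39×309 + 4.22×88 + 1.75×304 = 738.51 + 371.36 + 532 = 1641.87
link = 1730.64/1641.87 = 1.054066
Chained index = 100 × 1.066731 × 1.034308 × 1.054066 = 116.2982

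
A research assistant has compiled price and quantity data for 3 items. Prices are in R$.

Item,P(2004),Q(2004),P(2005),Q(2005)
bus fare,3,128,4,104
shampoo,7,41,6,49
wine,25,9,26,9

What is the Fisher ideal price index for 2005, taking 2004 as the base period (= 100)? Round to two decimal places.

Laspeyres component (base-period weights):
ΣP(2005)Q(2004) = 4×128 + 6×41 + 26×9 = 512 + 246 + 234 = 992
ΣP(2004)Q(2004) = 3×128 + 7×41 + 25×9 = 384 + 287 + 225 = 896
L = 992 / 896 × 100 = 110.7143
Paasche component (current-period weights):
ΣP(2005)Q(2005) = 4×104 + 6×49 + 26×9 = 416 + 294 + 234 = 944
ΣP(2004)Q(2005) = 3×104 + 7×49 + 25×9 = 312 + 343 + 225 = 880
P = 944 / 880 × 100 = 107.2727
Fisher = √(L × P) = √(110.7143 × 107.2727) = 108.9799

108.98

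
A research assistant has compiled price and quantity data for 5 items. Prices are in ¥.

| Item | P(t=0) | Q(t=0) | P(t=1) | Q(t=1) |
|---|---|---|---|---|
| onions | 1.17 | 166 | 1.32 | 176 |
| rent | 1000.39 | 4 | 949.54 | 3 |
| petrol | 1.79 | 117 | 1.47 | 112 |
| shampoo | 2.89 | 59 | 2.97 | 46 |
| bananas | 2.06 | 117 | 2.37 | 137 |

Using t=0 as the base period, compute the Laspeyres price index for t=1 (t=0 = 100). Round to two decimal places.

Laspeyres price index uses base-period quantities as weights.
ΣP(t=1)·Q(t=0) = 1.32×166 + 949.54×4 + 1.47×117 + 2.97×59 + 2.37×117 = 219.12 + 3798.16 + 171.99 + 175.23 + 277.29 = 4641.79
ΣP(t=0)·Q(t=0) = 1.17×166 + 1000.39×4 + 1.79×117 + 2.89×59 + 2.06×117 = 194.22 + 4001.56 + 209.43 + 170.51 + 241.02 = 4816.74
Index = 4641.79 / 4816.74 × 100 = 96.3679

96.37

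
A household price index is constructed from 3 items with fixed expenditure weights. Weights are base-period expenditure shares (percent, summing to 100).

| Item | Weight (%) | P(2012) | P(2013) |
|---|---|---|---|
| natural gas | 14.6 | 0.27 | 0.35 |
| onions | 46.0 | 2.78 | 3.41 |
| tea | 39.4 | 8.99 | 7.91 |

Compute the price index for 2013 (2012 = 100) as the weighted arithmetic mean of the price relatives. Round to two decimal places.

110.02

natural gas: 14.6 × (0.35/0.27) = 14.6 × 1.296296 = 18.9259
onions: 46.0 × (3.41/2.78) = 46.0 × 1.226619 = 56.4245
tea: 39.4 × (7.91/8.99) = 39.4 × 0.879867 = 34.6667
Index = Σ wᵢ·(p₁ᵢ/p₀ᵢ) = 18.9259 + 56.4245 + 34.6667 = 110.0171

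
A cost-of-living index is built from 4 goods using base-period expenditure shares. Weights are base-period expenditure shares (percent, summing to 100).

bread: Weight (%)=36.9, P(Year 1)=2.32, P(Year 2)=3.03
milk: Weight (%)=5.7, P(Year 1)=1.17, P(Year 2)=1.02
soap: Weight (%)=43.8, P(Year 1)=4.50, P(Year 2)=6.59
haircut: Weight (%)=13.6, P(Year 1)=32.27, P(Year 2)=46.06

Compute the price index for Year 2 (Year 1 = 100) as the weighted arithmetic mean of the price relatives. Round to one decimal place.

bread: 36.9 × (3.03/2.32) = 36.9 × 1.306034 = 48.1927
milk: 5.7 × (1.02/1.17) = 5.7 × 0.871795 = 4.9692
soap: 43.8 × (6.59/4.50) = 43.8 × 1.464444 = 64.1427
haircut: 13.6 × (46.06/32.27) = 13.6 × 1.427332 = 19.4117
Index = Σ wᵢ·(p₁ᵢ/p₀ᵢ) = 48.1927 + 4.9692 + 64.1427 + 19.4117 = 136.7163

136.7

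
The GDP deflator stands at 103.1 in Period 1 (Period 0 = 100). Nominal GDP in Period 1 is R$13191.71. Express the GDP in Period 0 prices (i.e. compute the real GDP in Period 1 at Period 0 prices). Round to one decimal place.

12795.1

Real = Nominal ÷ (Index/100) = 13191.71 ÷ (103.1/100)
     = 13191.71 ÷ 1.031 = 12795.0630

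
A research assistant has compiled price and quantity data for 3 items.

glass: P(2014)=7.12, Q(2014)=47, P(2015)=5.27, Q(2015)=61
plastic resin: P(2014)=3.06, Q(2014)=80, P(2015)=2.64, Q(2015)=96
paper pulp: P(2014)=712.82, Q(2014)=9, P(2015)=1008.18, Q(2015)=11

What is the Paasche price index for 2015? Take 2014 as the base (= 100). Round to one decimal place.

Paasche price index uses current-period quantities as weights.
ΣP(2015)·Q(2015) = 5.27×61 + 2.64×96 + 1008.18×11 = 321.47 + 253.44 + 11089.98 = 11664.89
ΣP(2014)·Q(2015) = 7.12×61 + 3.06×96 + 712.82×11 = 434.32 + 293.76 + 7841.02 = 8569.1
Index = 11664.89 / 8569.1 × 100 = 136.1274

136.1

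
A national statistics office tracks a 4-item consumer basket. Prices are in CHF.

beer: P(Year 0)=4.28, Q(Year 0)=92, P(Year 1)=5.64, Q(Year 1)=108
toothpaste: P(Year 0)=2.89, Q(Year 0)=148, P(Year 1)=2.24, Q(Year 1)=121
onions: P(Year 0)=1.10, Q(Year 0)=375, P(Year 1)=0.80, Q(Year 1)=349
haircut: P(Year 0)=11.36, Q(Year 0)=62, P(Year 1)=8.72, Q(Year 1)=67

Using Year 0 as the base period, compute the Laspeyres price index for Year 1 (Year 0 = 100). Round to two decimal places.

87.24

Laspeyres price index uses base-period quantities as weights.
ΣP(Year 1)·Q(Year 0) = 5.64×92 + 2.24×148 + 0.80×375 + 8.72×62 = 518.88 + 331.52 + 300 + 540.64 = 1691.04
ΣP(Year 0)·Q(Year 0) = 4.28×92 + 2.89×148 + 1.10×375 + 11.36×62 = 393.76 + 427.72 + 412.5 + 704.32 = 1938.3
Index = 1691.04 / 1938.3 × 100 = 87.2435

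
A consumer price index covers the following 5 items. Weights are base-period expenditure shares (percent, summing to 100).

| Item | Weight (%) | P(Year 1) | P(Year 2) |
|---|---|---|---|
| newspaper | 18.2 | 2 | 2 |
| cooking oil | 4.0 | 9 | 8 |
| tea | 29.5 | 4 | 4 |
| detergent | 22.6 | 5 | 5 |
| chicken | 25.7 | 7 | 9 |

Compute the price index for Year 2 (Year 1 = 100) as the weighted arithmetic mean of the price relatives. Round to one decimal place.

106.9

newspaper: 18.2 × (2/2) = 18.2 × 1.000000 = 18.2000
cooking oil: 4.0 × (8/9) = 4.0 × 0.888889 = 3.5556
tea: 29.5 × (4/4) = 29.5 × 1.000000 = 29.5000
detergent: 22.6 × (5/5) = 22.6 × 1.000000 = 22.6000
chicken: 25.7 × (9/7) = 25.7 × 1.285714 = 33.0429
Index = Σ wᵢ·(p₁ᵢ/p₀ᵢ) = 18.2000 + 3.5556 + 29.5000 + 22.6000 + 33.0429 = 106.8984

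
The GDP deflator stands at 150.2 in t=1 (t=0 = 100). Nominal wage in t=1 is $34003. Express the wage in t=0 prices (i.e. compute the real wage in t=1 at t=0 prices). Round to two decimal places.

22638.48

Real = Nominal ÷ (Index/100) = 34003 ÷ (150.2/100)
     = 34003 ÷ 1.502 = 22638.4820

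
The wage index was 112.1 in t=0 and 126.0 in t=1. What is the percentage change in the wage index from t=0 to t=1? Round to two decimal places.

Change = (126.0 − 112.1) / 112.1 × 100
       = 13.9 / 112.1 × 100 = 12.3996%

12.40%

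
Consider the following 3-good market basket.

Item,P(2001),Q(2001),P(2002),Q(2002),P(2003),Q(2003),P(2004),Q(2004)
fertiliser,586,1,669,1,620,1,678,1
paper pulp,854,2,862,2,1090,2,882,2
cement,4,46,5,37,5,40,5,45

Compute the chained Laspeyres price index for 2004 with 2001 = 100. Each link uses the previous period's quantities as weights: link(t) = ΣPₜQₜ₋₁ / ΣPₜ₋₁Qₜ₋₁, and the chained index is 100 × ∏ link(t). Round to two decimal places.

Link 2001→2002:
ΣP(2002)Q(2001) = 669×1 + 862×2 + 5×46 = 669 + 1724 + 230 = 2623
ΣP(2001)Q(2001) = 586×1 + 854×2 + 4×46 = 586 + 1708 + 184 = 2478
link = 2623/2478 = 1.058515
Link 2002→2003:
ΣP(2003)Q(2002) = 620×1 + 1090×2 + 5×37 = 620 + 2180 + 185 = 2985
ΣP(2002)Q(2002) = 669×1 + 862×2 + 5×37 = 669 + 1724 + 185 = 2578
link = 2985/2578 = 1.157874
Link 2003→2004:
ΣP(2004)Q(2003) = 678×1 + 882×2 + 5×40 = 678 + 1764 + 200 = 2642
ΣP(2003)Q(2003) = 620×1 + 1090×2 + 5×40 = 620 + 2180 + 200 = 3000
link = 2642/3000 = 0.880667
Chained index = 100 × 1.058515 × 1.157874 × 0.880667 = 107.9369

107.94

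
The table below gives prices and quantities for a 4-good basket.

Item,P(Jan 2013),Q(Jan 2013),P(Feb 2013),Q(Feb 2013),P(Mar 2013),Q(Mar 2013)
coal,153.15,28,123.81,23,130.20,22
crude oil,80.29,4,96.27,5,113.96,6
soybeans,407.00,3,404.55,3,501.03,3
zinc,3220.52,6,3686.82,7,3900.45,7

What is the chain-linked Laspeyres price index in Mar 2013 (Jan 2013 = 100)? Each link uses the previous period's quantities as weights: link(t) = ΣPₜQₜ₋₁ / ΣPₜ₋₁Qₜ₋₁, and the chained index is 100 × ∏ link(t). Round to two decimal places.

115.28

Link Jan 2013→Feb 2013:
ΣP(Feb 2013)Q(Jan 2013) = 123.81×28 + 96.27×4 + 404.55×3 + 3686.82×6 = 3466.68 + 385.08 + 1213.65 + 22120.92 = 27186.33
ΣP(Jan 2013)Q(Jan 2013) = 153.15×28 + 80.29×4 + 407.00×3 + 3220.52×6 = 4288.2 + 321.16 + 1221 + 19323.12 = 25153.48
link = 27186.33/25153.48 = 1.080818
Link Feb 2013→Mar 2013:
ΣP(Mar 2013)Q(Feb 2013) = 130.20×23 + 113.96×5 + 501.03×3 + 3900.45×7 = 2994.6 + 569.8 + 1503.09 + 27303.15 = 32370.64
ΣP(Feb 2013)Q(Feb 2013) = 123.81×23 + 96.27×5 + 404.55×3 + 3686.82×7 = 2847.63 + 481.35 + 1213.65 + 25807.74 = 30350.37
link = 32370.64/30350.37 = 1.066565
Chained index = 100 × 1.080818 × 1.066565 = 115.2762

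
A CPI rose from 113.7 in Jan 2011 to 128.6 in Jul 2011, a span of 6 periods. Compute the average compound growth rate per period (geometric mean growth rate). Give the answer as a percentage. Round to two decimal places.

Growth factor = (128.6/113.7)^(1/6) = (1.131047)^(1/6) = 1.020736
Growth rate = 1.020736 − 1 = 0.020736 = 2.0736%

2.07%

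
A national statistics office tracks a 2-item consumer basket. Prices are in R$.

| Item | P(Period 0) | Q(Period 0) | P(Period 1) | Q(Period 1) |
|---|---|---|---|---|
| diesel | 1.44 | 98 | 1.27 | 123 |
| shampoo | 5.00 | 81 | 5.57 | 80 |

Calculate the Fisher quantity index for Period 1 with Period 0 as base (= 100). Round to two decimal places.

105.11

Laspeyres component (base-period weights):
ΣP(Period 0)Q(Period 1) = 1.44×123 + 5.00×80 = 177.12 + 400 = 577.12
ΣP(Period 0)Q(Period 0) = 1.44×98 + 5.00×81 = 141.12 + 405 = 546.12
L = 577.12 / 546.12 × 100 = 105.6764
Paasche component (current-period weights):
ΣP(Period 1)Q(Period 1) = 1.27×123 + 5.57×80 = 156.21 + 445.6 = 601.81
ΣP(Period 1)Q(Period 0) = 1.27×98 + 5.57×81 = 124.46 + 451.17 = 575.63
P = 601.81 / 575.63 × 100 = 104.5481
Fisher = √(L × P) = √(105.6764 × 104.5481) = 105.1107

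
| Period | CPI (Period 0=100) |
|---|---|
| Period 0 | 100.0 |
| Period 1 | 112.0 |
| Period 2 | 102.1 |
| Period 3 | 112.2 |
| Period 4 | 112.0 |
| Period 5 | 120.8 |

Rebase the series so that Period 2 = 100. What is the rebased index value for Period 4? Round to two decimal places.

109.70

Rebased(Period 4) = 112.0 / 102.1 × 100 = 109.6964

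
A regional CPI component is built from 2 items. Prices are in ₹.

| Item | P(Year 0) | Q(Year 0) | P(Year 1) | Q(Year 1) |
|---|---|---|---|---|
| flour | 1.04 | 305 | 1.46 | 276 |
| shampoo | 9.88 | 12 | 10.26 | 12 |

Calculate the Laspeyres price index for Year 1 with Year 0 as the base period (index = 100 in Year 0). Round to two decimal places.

Laspeyres price index uses base-period quantities as weights.
ΣP(Year 1)·Q(Year 0) = 1.46×305 + 10.26×12 = 445.3 + 123.12 = 568.42
ΣP(Year 0)·Q(Year 0) = 1.04×305 + 9.88×12 = 317.2 + 118.56 = 435.76
Index = 568.42 / 435.76 × 100 = 130.4434

130.44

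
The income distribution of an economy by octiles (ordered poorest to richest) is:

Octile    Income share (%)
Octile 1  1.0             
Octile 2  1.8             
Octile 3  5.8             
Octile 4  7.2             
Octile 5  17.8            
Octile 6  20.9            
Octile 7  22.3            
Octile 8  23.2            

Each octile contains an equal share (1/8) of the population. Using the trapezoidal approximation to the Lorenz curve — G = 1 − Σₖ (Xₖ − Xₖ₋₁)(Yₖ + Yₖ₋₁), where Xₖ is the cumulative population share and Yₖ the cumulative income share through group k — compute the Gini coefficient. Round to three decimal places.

0.392

Cumulative income shares Yₖ: 0.0100, 0.0280, 0.0860, 0.1580, 0.3360, 0.5450, 0.7680, 1.0000
Σ (Xₖ−Xₖ₋₁)(Yₖ+Yₖ₋₁) = (1/8)(0.0100+0.0000) + (1/8)(0.0280+0.0100) + (1/8)(0.0860+0.0280) + (1/8)(0.1580+0.0860) + (1/8)(0.3360+0.1580) + (1/8)(0.5450+0.3360) + (1/8)(0.7680+0.5450) + (1/8)(1.0000+0.7680)
  = 0.0013 + 0.0048 + 0.0142 + 0.0305 + 0.0617 + 0.1101 + 0.1641 + 0.2210 = 0.6078
G = 1 − 0.6078 = 0.3922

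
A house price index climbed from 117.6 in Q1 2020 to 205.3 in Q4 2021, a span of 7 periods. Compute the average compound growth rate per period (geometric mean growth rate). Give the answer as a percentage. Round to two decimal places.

Growth factor = (205.3/117.6)^(1/7) = (1.745748)^(1/7) = 1.082851
Growth rate = 1.082851 − 1 = 0.082851 = 8.2851%

8.29%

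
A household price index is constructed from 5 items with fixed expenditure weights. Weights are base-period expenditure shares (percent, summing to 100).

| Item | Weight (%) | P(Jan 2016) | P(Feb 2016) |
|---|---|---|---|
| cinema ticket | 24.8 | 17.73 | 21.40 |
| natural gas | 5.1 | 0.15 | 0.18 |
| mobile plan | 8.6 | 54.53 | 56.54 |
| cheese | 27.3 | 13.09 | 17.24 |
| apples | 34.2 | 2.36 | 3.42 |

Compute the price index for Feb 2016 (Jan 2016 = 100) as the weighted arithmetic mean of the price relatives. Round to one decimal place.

130.5

cinema ticket: 24.8 × (21.40/17.73) = 24.8 × 1.206994 = 29.9334
natural gas: 5.1 × (0.18/0.15) = 5.1 × 1.200000 = 6.1200
mobile plan: 8.6 × (56.54/54.53) = 8.6 × 1.036860 = 8.9170
cheese: 27.3 × (17.24/13.09) = 27.3 × 1.317036 = 35.9551
apples: 34.2 × (3.42/2.36) = 34.2 × 1.449153 = 49.5610
Index = Σ wᵢ·(p₁ᵢ/p₀ᵢ) = 29.9334 + 6.1200 + 8.9170 + 35.9551 + 49.5610 = 130.4865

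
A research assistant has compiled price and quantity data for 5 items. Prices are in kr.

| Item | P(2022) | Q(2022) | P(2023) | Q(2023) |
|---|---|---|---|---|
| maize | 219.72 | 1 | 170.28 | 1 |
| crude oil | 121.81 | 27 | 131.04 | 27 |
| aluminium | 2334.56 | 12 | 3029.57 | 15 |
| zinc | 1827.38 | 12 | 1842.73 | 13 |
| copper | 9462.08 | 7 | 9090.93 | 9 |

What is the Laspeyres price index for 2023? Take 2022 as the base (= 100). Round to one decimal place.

105.1

Laspeyres price index uses base-period quantities as weights.
ΣP(2023)·Q(2022) = 170.28×1 + 131.04×27 + 3029.57×12 + 1842.73×12 + 9090.93×7 = 170.28 + 3538.08 + 36354.84 + 22112.76 + 63636.51 = 125812.47
ΣP(2022)·Q(2022) = 219.72×1 + 121.81×27 + 2334.56×12 + 1827.38×12 + 9462.08×7 = 219.72 + 3288.87 + 28014.72 + 21928.56 + 66234.56 = 119686.43
Index = 125812.47 / 119686.43 × 100 = 105.1184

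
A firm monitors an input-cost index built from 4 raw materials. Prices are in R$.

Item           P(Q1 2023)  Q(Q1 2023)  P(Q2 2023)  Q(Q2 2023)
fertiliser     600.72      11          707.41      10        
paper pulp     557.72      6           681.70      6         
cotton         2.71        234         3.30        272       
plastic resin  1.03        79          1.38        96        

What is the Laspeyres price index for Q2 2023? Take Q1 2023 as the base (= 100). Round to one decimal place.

Laspeyres price index uses base-period quantities as weights.
ΣP(Q2 2023)·Q(Q1 2023) = 707.41×11 + 681.70×6 + 3.30×234 + 1.38×79 = 7781.51 + 4090.2 + 772.2 + 109.02 = 12752.93
ΣP(Q1 2023)·Q(Q1 2023) = 600.72×11 + 557.72×6 + 2.71×234 + 1.03×79 = 6607.92 + 3346.32 + 634.14 + 81.37 = 10669.75
Index = 12752.93 / 10669.75 × 100 = 119.5242

119.5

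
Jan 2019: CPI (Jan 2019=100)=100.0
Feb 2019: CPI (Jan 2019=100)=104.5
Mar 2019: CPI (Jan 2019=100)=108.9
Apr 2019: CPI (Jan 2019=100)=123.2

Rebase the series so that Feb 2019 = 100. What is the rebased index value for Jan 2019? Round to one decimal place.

95.7

Rebased(Jan 2019) = 100.0 / 104.5 × 100 = 95.6938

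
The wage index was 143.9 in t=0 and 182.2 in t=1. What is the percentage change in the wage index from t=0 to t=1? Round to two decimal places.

Change = (182.2 − 143.9) / 143.9 × 100
       = 38.3 / 143.9 × 100 = 26.6157%

26.62%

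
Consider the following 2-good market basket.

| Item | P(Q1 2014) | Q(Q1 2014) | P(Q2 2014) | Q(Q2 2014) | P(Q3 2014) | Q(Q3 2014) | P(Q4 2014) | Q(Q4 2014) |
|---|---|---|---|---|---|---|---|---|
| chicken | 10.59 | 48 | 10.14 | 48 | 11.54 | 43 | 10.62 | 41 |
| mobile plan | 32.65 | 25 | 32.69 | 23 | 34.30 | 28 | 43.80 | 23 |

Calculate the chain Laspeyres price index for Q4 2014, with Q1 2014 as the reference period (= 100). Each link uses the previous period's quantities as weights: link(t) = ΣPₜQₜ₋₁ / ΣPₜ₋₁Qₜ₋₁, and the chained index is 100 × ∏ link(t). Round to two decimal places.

Link Q1 2014→Q2 2014:
ΣP(Q2 2014)Q(Q1 2014) = 10.14×48 + 32.69×25 = 486.72 + 817.25 = 1303.97
ΣP(Q1 2014)Q(Q1 2014) = 10.59×48 + 32.65×25 = 508.32 + 816.25 = 1324.57
link = 1303.97/1324.57 = 0.984448
Link Q2 2014→Q3 2014:
ΣP(Q3 2014)Q(Q2 2014) = 11.54×48 + 34.30×23 = 553.92 + 788.9 = 1342.82
ΣP(Q2 2014)Q(Q2 2014) = 10.14×48 + 32.69×23 = 486.72 + 751.87 = 1238.59
link = 1342.82/1238.59 = 1.084152
Link Q3 2014→Q4 2014:
ΣP(Q4 2014)Q(Q3 2014) = 10.62×43 + 43.80×28 = 456.66 + 1226.4 = 1683.06
ΣP(Q3 2014)Q(Q3 2014) = 11.54×43 + 34.30×28 = 496.22 + 960.4 = 1456.62
link = 1683.06/1456.62 = 1.155456
Chained index = 100 × 0.984448 × 1.084152 × 1.155456 = 123.3208

123.32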